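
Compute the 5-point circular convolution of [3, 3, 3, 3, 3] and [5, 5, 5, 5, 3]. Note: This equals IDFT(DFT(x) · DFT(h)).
Either evaluate y[k] = Σ_j x[j]·h[(k-j) mod 5] directly, or use IDFT(DFT(x) · DFT(h)). y[0] = 3×5 + 3×3 + 3×5 + 3×5 + 3×5 = 69; y[1] = 3×5 + 3×5 + 3×3 + 3×5 + 3×5 = 69; y[2] = 3×5 + 3×5 + 3×5 + 3×3 + 3×5 = 69; y[3] = 3×5 + 3×5 + 3×5 + 3×5 + 3×3 = 69; y[4] = 3×3 + 3×5 + 3×5 + 3×5 + 3×5 = 69. Result: [69, 69, 69, 69, 69]

[69, 69, 69, 69, 69]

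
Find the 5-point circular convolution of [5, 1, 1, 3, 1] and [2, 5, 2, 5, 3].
Use y[k] = Σ_j a[j]·b[(k-j) mod 5]. y[0] = 5×2 + 1×3 + 1×5 + 3×2 + 1×5 = 29; y[1] = 5×5 + 1×2 + 1×3 + 3×5 + 1×2 = 47; y[2] = 5×2 + 1×5 + 1×2 + 3×3 + 1×5 = 31; y[3] = 5×5 + 1×2 + 1×5 + 3×2 + 1×3 = 41; y[4] = 5×3 + 1×5 + 1×2 + 3×5 + 1×2 = 39. Result: [29, 47, 31, 41, 39]

[29, 47, 31, 41, 39]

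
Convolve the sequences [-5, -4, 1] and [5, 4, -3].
y[0] = -5×5 = -25; y[1] = -5×4 + -4×5 = -40; y[2] = -5×-3 + -4×4 + 1×5 = 4; y[3] = -4×-3 + 1×4 = 16; y[4] = 1×-3 = -3

[-25, -40, 4, 16, -3]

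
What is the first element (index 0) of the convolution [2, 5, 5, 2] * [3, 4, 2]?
Use y[k] = Σ_i a[i]·b[k-i] at k=0. y[0] = 2×3 = 6

6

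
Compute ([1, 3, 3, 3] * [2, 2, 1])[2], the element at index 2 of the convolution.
Use y[k] = Σ_i a[i]·b[k-i] at k=2. y[2] = 1×1 + 3×2 + 3×2 = 13

13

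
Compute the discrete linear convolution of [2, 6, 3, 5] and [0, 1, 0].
y[0] = 2×0 = 0; y[1] = 2×1 + 6×0 = 2; y[2] = 2×0 + 6×1 + 3×0 = 6; y[3] = 6×0 + 3×1 + 5×0 = 3; y[4] = 3×0 + 5×1 = 5; y[5] = 5×0 = 0

[0, 2, 6, 3, 5, 0]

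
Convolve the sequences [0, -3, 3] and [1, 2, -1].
y[0] = 0×1 = 0; y[1] = 0×2 + -3×1 = -3; y[2] = 0×-1 + -3×2 + 3×1 = -3; y[3] = -3×-1 + 3×2 = 9; y[4] = 3×-1 = -3

[0, -3, -3, 9, -3]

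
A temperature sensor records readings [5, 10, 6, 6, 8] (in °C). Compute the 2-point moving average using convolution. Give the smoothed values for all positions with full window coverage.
2-point moving average kernel = [1, 1]. Apply in 'valid' mode (full window coverage): avg[0] = (5 + 10) / 2 = 7.5; avg[1] = (10 + 6) / 2 = 8.0; avg[2] = (6 + 6) / 2 = 6.0; avg[3] = (6 + 8) / 2 = 7.0. Smoothed values: [7.5, 8.0, 6.0, 7.0]

[7.5, 8.0, 6.0, 7.0]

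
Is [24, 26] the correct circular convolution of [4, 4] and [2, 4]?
Recompute circular convolution of [4, 4] and [2, 4]: y[0] = 4×2 + 4×4 = 24; y[1] = 4×4 + 4×2 = 24 → [24, 24]. Compare to given [24, 26]: they differ at index 1: given 26, correct 24, so answer: No

No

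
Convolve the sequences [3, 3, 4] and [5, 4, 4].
y[0] = 3×5 = 15; y[1] = 3×4 + 3×5 = 27; y[2] = 3×4 + 3×4 + 4×5 = 44; y[3] = 3×4 + 4×4 = 28; y[4] = 4×4 = 16

[15, 27, 44, 28, 16]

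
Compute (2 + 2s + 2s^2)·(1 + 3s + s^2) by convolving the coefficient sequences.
Ascending coefficients: a = [2, 2, 2], b = [1, 3, 1]. c[0] = 2×1 = 2; c[1] = 2×3 + 2×1 = 8; c[2] = 2×1 + 2×3 + 2×1 = 10; c[3] = 2×1 + 2×3 = 8; c[4] = 2×1 = 2. Result coefficients: [2, 8, 10, 8, 2] → 2 + 8s + 10s^2 + 8s^3 + 2s^4

2 + 8s + 10s^2 + 8s^3 + 2s^4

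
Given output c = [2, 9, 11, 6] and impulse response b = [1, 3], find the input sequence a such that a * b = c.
Deconvolve c=[2, 9, 11, 6] by b=[1, 3]. Since b[0]=1, solve forward: a[0] = c[0] / 1 = 2; a[1] = (c[1] - 2×3) / 1 = 3; a[2] = (c[2] - 3×3) / 1 = 2. So a = [2, 3, 2]. Check by forward convolution: c[0] = 2×1 = 2; c[1] = 2×3 + 3×1 = 9; c[2] = 3×3 + 2×1 = 11; c[3] = 2×3 = 6

[2, 3, 2]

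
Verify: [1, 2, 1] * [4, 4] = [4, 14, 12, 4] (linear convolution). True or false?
Recompute linear convolution of [1, 2, 1] and [4, 4]: y[0] = 1×4 = 4; y[1] = 1×4 + 2×4 = 12; y[2] = 2×4 + 1×4 = 12; y[3] = 1×4 = 4 → [4, 12, 12, 4]. Compare to given [4, 14, 12, 4]: they differ at index 1: given 14, correct 12, so answer: No

No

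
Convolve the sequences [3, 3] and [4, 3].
y[0] = 3×4 = 12; y[1] = 3×3 + 3×4 = 21; y[2] = 3×3 = 9

[12, 21, 9]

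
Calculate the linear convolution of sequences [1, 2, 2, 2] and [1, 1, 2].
y[0] = 1×1 = 1; y[1] = 1×1 + 2×1 = 3; y[2] = 1×2 + 2×1 + 2×1 = 6; y[3] = 2×2 + 2×1 + 2×1 = 8; y[4] = 2×2 + 2×1 = 6; y[5] = 2×2 = 4

[1, 3, 6, 8, 6, 4]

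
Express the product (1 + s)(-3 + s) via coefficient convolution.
Ascending coefficients: a = [1, 1], b = [-3, 1]. c[0] = 1×-3 = -3; c[1] = 1×1 + 1×-3 = -2; c[2] = 1×1 = 1. Result coefficients: [-3, -2, 1] → -3 - 2s + s^2

-3 - 2s + s^2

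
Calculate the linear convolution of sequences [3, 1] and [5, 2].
y[0] = 3×5 = 15; y[1] = 3×2 + 1×5 = 11; y[2] = 1×2 = 2

[15, 11, 2]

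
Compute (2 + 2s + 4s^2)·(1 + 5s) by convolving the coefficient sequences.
Ascending coefficients: a = [2, 2, 4], b = [1, 5]. c[0] = 2×1 = 2; c[1] = 2×5 + 2×1 = 12; c[2] = 2×5 + 4×1 = 14; c[3] = 4×5 = 20. Result coefficients: [2, 12, 14, 20] → 2 + 12s + 14s^2 + 20s^3

2 + 12s + 14s^2 + 20s^3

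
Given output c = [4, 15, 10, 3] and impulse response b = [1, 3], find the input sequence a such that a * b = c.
Deconvolve c=[4, 15, 10, 3] by b=[1, 3]. Since b[0]=1, solve forward: a[0] = c[0] / 1 = 4; a[1] = (c[1] - 4×3) / 1 = 3; a[2] = (c[2] - 3×3) / 1 = 1. So a = [4, 3, 1]. Check by forward convolution: c[0] = 4×1 = 4; c[1] = 4×3 + 3×1 = 15; c[2] = 3×3 + 1×1 = 10; c[3] = 1×3 = 3

[4, 3, 1]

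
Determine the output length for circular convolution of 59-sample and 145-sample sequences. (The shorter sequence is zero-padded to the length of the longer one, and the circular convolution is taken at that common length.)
Circular convolution (zero-padding the shorter input) has length max(m, n) = max(59, 145) = 145

145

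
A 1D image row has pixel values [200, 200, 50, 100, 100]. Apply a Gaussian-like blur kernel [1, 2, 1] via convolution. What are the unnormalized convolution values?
Convolve image row [200, 200, 50, 100, 100] with kernel [1, 2, 1]: y[0] = 200×1 = 200; y[1] = 200×2 + 200×1 = 600; y[2] = 200×1 + 200×2 + 50×1 = 650; y[3] = 200×1 + 50×2 + 100×1 = 400; y[4] = 50×1 + 100×2 + 100×1 = 350; y[5] = 100×1 + 100×2 = 300; y[6] = 100×1 = 100 → [200, 600, 650, 400, 350, 300, 100]. Normalization factor = sum(kernel) = 4.

[200, 600, 650, 400, 350, 300, 100]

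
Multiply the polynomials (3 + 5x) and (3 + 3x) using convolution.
Ascending coefficients: a = [3, 5], b = [3, 3]. c[0] = 3×3 = 9; c[1] = 3×3 + 5×3 = 24; c[2] = 5×3 = 15. Result coefficients: [9, 24, 15] → 9 + 24x + 15x^2

9 + 24x + 15x^2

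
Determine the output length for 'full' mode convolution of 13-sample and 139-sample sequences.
Linear/full convolution length: m + n - 1 = 13 + 139 - 1 = 151

151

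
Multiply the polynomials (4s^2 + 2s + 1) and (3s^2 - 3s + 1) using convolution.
Ascending coefficients: a = [1, 2, 4], b = [1, -3, 3]. c[0] = 1×1 = 1; c[1] = 1×-3 + 2×1 = -1; c[2] = 1×3 + 2×-3 + 4×1 = 1; c[3] = 2×3 + 4×-3 = -6; c[4] = 4×3 = 12. Result coefficients: [1, -1, 1, -6, 12] → 12s^4 - 6s^3 + s^2 - s + 1

12s^4 - 6s^3 + s^2 - s + 1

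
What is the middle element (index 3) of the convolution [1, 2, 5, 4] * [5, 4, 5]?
Use y[k] = Σ_i a[i]·b[k-i] at k=3. y[3] = 2×5 + 5×4 + 4×5 = 50

50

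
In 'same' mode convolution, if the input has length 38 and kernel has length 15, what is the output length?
'Same' mode returns an output with the same length as the input: 38

38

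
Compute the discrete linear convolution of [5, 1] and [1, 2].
y[0] = 5×1 = 5; y[1] = 5×2 + 1×1 = 11; y[2] = 1×2 = 2

[5, 11, 2]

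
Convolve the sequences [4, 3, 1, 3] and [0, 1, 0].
y[0] = 4×0 = 0; y[1] = 4×1 + 3×0 = 4; y[2] = 4×0 + 3×1 + 1×0 = 3; y[3] = 3×0 + 1×1 + 3×0 = 1; y[4] = 1×0 + 3×1 = 3; y[5] = 3×0 = 0

[0, 4, 3, 1, 3, 0]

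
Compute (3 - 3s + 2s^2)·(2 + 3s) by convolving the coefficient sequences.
Ascending coefficients: a = [3, -3, 2], b = [2, 3]. c[0] = 3×2 = 6; c[1] = 3×3 + -3×2 = 3; c[2] = -3×3 + 2×2 = -5; c[3] = 2×3 = 6. Result coefficients: [6, 3, -5, 6] → 6 + 3s - 5s^2 + 6s^3

6 + 3s - 5s^2 + 6s^3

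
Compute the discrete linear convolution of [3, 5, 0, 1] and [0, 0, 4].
y[0] = 3×0 = 0; y[1] = 3×0 + 5×0 = 0; y[2] = 3×4 + 5×0 + 0×0 = 12; y[3] = 5×4 + 0×0 + 1×0 = 20; y[4] = 0×4 + 1×0 = 0; y[5] = 1×4 = 4

[0, 0, 12, 20, 0, 4]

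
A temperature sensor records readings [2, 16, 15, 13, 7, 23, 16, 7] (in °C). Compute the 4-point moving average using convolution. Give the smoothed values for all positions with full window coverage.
4-point moving average kernel = [1, 1, 1, 1]. Apply in 'valid' mode (full window coverage): avg[0] = (2 + 16 + 15 + 13) / 4 = 11.5; avg[1] = (16 + 15 + 13 + 7) / 4 = 12.75; avg[2] = (15 + 13 + 7 + 23) / 4 = 14.5; avg[3] = (13 + 7 + 23 + 16) / 4 = 14.75; avg[4] = (7 + 23 + 16 + 7) / 4 = 13.25. Smoothed values: [11.5, 12.75, 14.5, 14.75, 13.25]

[11.5, 12.75, 14.5, 14.75, 13.25]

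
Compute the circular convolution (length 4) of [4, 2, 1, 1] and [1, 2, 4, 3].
Use y[k] = Σ_j x[j]·h[(k-j) mod 4]. y[0] = 4×1 + 2×3 + 1×4 + 1×2 = 16; y[1] = 4×2 + 2×1 + 1×3 + 1×4 = 17; y[2] = 4×4 + 2×2 + 1×1 + 1×3 = 24; y[3] = 4×3 + 2×4 + 1×2 + 1×1 = 23. Result: [16, 17, 24, 23]

[16, 17, 24, 23]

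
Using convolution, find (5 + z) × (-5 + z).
Ascending coefficients: a = [5, 1], b = [-5, 1]. c[0] = 5×-5 = -25; c[1] = 5×1 + 1×-5 = 0; c[2] = 1×1 = 1. Result coefficients: [-25, 0, 1] → -25 + z^2

-25 + z^2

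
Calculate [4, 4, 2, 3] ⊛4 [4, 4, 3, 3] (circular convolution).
Use y[k] = Σ_j x[j]·h[(k-j) mod 4]. y[0] = 4×4 + 4×3 + 2×3 + 3×4 = 46; y[1] = 4×4 + 4×4 + 2×3 + 3×3 = 47; y[2] = 4×3 + 4×4 + 2×4 + 3×3 = 45; y[3] = 4×3 + 4×3 + 2×4 + 3×4 = 44. Result: [46, 47, 45, 44]

[46, 47, 45, 44]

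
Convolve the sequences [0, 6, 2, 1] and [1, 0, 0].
y[0] = 0×1 = 0; y[1] = 0×0 + 6×1 = 6; y[2] = 0×0 + 6×0 + 2×1 = 2; y[3] = 6×0 + 2×0 + 1×1 = 1; y[4] = 2×0 + 1×0 = 0; y[5] = 1×0 = 0

[0, 6, 2, 1, 0, 0]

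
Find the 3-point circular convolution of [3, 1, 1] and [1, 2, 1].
Use y[k] = Σ_j a[j]·b[(k-j) mod 3]. y[0] = 3×1 + 1×1 + 1×2 = 6; y[1] = 3×2 + 1×1 + 1×1 = 8; y[2] = 3×1 + 1×2 + 1×1 = 6. Result: [6, 8, 6]

[6, 8, 6]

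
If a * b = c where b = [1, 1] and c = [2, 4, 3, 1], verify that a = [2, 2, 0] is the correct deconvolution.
Forward-compute [2, 2, 0] * [1, 1]: c[0] = 2×1 = 2; c[1] = 2×1 + 2×1 = 4; c[2] = 2×1 + 0×1 = 2; c[3] = 0×1 = 0 → [2, 4, 2, 0]. Does not match given c = [2, 4, 3, 1].

Not verified. [2, 2, 0] * [1, 1] = [2, 4, 2, 0], which differs from [2, 4, 3, 1] at index 2.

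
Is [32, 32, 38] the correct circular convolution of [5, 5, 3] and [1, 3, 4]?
Recompute circular convolution of [5, 5, 3] and [1, 3, 4]: y[0] = 5×1 + 5×4 + 3×3 = 34; y[1] = 5×3 + 5×1 + 3×4 = 32; y[2] = 5×4 + 5×3 + 3×1 = 38 → [34, 32, 38]. Compare to given [32, 32, 38]: they differ at index 0: given 32, correct 34, so answer: No

No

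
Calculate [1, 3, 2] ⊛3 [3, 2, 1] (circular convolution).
Use y[k] = Σ_j s[j]·t[(k-j) mod 3]. y[0] = 1×3 + 3×1 + 2×2 = 10; y[1] = 1×2 + 3×3 + 2×1 = 13; y[2] = 1×1 + 3×2 + 2×3 = 13. Result: [10, 13, 13]

[10, 13, 13]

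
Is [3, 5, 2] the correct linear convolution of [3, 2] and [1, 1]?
Recompute linear convolution of [3, 2] and [1, 1]: y[0] = 3×1 = 3; y[1] = 3×1 + 2×1 = 5; y[2] = 2×1 = 2 → [3, 5, 2]. Given [3, 5, 2] matches, so answer: Yes

Yes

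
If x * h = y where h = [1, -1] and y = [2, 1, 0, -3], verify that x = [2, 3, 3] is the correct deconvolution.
Forward-compute [2, 3, 3] * [1, -1]: y[0] = 2×1 = 2; y[1] = 2×-1 + 3×1 = 1; y[2] = 3×-1 + 3×1 = 0; y[3] = 3×-1 = -3 → [2, 1, 0, -3]. Matches given y = [2, 1, 0, -3], so verified.

Verified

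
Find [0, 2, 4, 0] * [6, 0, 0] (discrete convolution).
y[0] = 0×6 = 0; y[1] = 0×0 + 2×6 = 12; y[2] = 0×0 + 2×0 + 4×6 = 24; y[3] = 2×0 + 4×0 + 0×6 = 0; y[4] = 4×0 + 0×0 = 0; y[5] = 0×0 = 0

[0, 12, 24, 0, 0, 0]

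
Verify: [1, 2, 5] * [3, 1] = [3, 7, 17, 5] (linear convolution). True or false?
Recompute linear convolution of [1, 2, 5] and [3, 1]: y[0] = 1×3 = 3; y[1] = 1×1 + 2×3 = 7; y[2] = 2×1 + 5×3 = 17; y[3] = 5×1 = 5 → [3, 7, 17, 5]. Given [3, 7, 17, 5] matches, so answer: Yes

Yes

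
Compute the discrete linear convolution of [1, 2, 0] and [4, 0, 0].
y[0] = 1×4 = 4; y[1] = 1×0 + 2×4 = 8; y[2] = 1×0 + 2×0 + 0×4 = 0; y[3] = 2×0 + 0×0 = 0; y[4] = 0×0 = 0

[4, 8, 0, 0, 0]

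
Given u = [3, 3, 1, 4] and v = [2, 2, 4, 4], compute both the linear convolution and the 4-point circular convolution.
Linear: y_lin[0] = 3×2 = 6; y_lin[1] = 3×2 + 3×2 = 12; y_lin[2] = 3×4 + 3×2 + 1×2 = 20; y_lin[3] = 3×4 + 3×4 + 1×2 + 4×2 = 34; y_lin[4] = 3×4 + 1×4 + 4×2 = 24; y_lin[5] = 1×4 + 4×4 = 20; y_lin[6] = 4×4 = 16 → [6, 12, 20, 34, 24, 20, 16]. Circular (length 4): y[0] = 3×2 + 3×4 + 1×4 + 4×2 = 30; y[1] = 3×2 + 3×2 + 1×4 + 4×4 = 32; y[2] = 3×4 + 3×2 + 1×2 + 4×4 = 36; y[3] = 3×4 + 3×4 + 1×2 + 4×2 = 34 → [30, 32, 36, 34]

Linear: [6, 12, 20, 34, 24, 20, 16], Circular: [30, 32, 36, 34]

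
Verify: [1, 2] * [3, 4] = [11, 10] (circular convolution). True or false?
Recompute circular convolution of [1, 2] and [3, 4]: y[0] = 1×3 + 2×4 = 11; y[1] = 1×4 + 2×3 = 10 → [11, 10]. Given [11, 10] matches, so answer: Yes

Yes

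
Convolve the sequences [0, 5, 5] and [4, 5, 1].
y[0] = 0×4 = 0; y[1] = 0×5 + 5×4 = 20; y[2] = 0×1 + 5×5 + 5×4 = 45; y[3] = 5×1 + 5×5 = 30; y[4] = 5×1 = 5

[0, 20, 45, 30, 5]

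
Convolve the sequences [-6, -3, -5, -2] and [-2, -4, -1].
y[0] = -6×-2 = 12; y[1] = -6×-4 + -3×-2 = 30; y[2] = -6×-1 + -3×-4 + -5×-2 = 28; y[3] = -3×-1 + -5×-4 + -2×-2 = 27; y[4] = -5×-1 + -2×-4 = 13; y[5] = -2×-1 = 2

[12, 30, 28, 27, 13, 2]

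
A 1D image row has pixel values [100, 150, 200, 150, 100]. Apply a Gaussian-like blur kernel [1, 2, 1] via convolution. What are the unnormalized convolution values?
Convolve image row [100, 150, 200, 150, 100] with kernel [1, 2, 1]: y[0] = 100×1 = 100; y[1] = 100×2 + 150×1 = 350; y[2] = 100×1 + 150×2 + 200×1 = 600; y[3] = 150×1 + 200×2 + 150×1 = 700; y[4] = 200×1 + 150×2 + 100×1 = 600; y[5] = 150×1 + 100×2 = 350; y[6] = 100×1 = 100 → [100, 350, 600, 700, 600, 350, 100]. Normalization factor = sum(kernel) = 4.

[100, 350, 600, 700, 600, 350, 100]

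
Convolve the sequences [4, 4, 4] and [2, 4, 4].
y[0] = 4×2 = 8; y[1] = 4×4 + 4×2 = 24; y[2] = 4×4 + 4×4 + 4×2 = 40; y[3] = 4×4 + 4×4 = 32; y[4] = 4×4 = 16

[8, 24, 40, 32, 16]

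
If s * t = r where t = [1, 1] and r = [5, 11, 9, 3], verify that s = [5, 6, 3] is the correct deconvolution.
Forward-compute [5, 6, 3] * [1, 1]: r[0] = 5×1 = 5; r[1] = 5×1 + 6×1 = 11; r[2] = 6×1 + 3×1 = 9; r[3] = 3×1 = 3 → [5, 11, 9, 3]. Matches given r = [5, 11, 9, 3], so verified.

Verified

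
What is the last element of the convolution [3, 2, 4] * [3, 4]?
Use y[k] = Σ_i a[i]·b[k-i] at k=3. y[3] = 4×4 = 16

16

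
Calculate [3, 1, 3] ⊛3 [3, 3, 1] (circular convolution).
Use y[k] = Σ_j x[j]·h[(k-j) mod 3]. y[0] = 3×3 + 1×1 + 3×3 = 19; y[1] = 3×3 + 1×3 + 3×1 = 15; y[2] = 3×1 + 1×3 + 3×3 = 15. Result: [19, 15, 15]

[19, 15, 15]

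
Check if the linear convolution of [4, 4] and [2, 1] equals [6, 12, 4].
Recompute linear convolution of [4, 4] and [2, 1]: y[0] = 4×2 = 8; y[1] = 4×1 + 4×2 = 12; y[2] = 4×1 = 4 → [8, 12, 4]. Compare to given [6, 12, 4]: they differ at index 0: given 6, correct 8, so answer: No

No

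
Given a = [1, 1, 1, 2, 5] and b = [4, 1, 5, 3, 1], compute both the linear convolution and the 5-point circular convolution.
Linear: y_lin[0] = 1×4 = 4; y_lin[1] = 1×1 + 1×4 = 5; y_lin[2] = 1×5 + 1×1 + 1×4 = 10; y_lin[3] = 1×3 + 1×5 + 1×1 + 2×4 = 17; y_lin[4] = 1×1 + 1×3 + 1×5 + 2×1 + 5×4 = 31; y_lin[5] = 1×1 + 1×3 + 2×5 + 5×1 = 19; y_lin[6] = 1×1 + 2×3 + 5×5 = 32; y_lin[7] = 2×1 + 5×3 = 17; y_lin[8] = 5×1 = 5 → [4, 5, 10, 17, 31, 19, 32, 17, 5]. Circular (length 5): y[0] = 1×4 + 1×1 + 1×3 + 2×5 + 5×1 = 23; y[1] = 1×1 + 1×4 + 1×1 + 2×3 + 5×5 = 37; y[2] = 1×5 + 1×1 + 1×4 + 2×1 + 5×3 = 27; y[3] = 1×3 + 1×5 + 1×1 + 2×4 + 5×1 = 22; y[4] = 1×1 + 1×3 + 1×5 + 2×1 + 5×4 = 31 → [23, 37, 27, 22, 31]

Linear: [4, 5, 10, 17, 31, 19, 32, 17, 5], Circular: [23, 37, 27, 22, 31]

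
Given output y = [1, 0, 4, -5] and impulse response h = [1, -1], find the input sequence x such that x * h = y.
Deconvolve y=[1, 0, 4, -5] by h=[1, -1]. Since h[0]=1, solve forward: x[0] = y[0] / 1 = 1; x[1] = (y[1] - 1×-1) / 1 = 1; x[2] = (y[2] - 1×-1) / 1 = 5. So x = [1, 1, 5]. Check by forward convolution: y[0] = 1×1 = 1; y[1] = 1×-1 + 1×1 = 0; y[2] = 1×-1 + 5×1 = 4; y[3] = 5×-1 = -5

[1, 1, 5]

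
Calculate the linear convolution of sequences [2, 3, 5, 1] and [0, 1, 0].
y[0] = 2×0 = 0; y[1] = 2×1 + 3×0 = 2; y[2] = 2×0 + 3×1 + 5×0 = 3; y[3] = 3×0 + 5×1 + 1×0 = 5; y[4] = 5×0 + 1×1 = 1; y[5] = 1×0 = 0

[0, 2, 3, 5, 1, 0]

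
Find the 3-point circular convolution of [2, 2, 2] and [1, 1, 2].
Use y[k] = Σ_j f[j]·g[(k-j) mod 3]. y[0] = 2×1 + 2×2 + 2×1 = 8; y[1] = 2×1 + 2×1 + 2×2 = 8; y[2] = 2×2 + 2×1 + 2×1 = 8. Result: [8, 8, 8]

[8, 8, 8]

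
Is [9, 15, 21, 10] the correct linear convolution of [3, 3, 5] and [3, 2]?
Recompute linear convolution of [3, 3, 5] and [3, 2]: y[0] = 3×3 = 9; y[1] = 3×2 + 3×3 = 15; y[2] = 3×2 + 5×3 = 21; y[3] = 5×2 = 10 → [9, 15, 21, 10]. Given [9, 15, 21, 10] matches, so answer: Yes

Yes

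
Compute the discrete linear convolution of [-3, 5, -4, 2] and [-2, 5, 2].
y[0] = -3×-2 = 6; y[1] = -3×5 + 5×-2 = -25; y[2] = -3×2 + 5×5 + -4×-2 = 27; y[3] = 5×2 + -4×5 + 2×-2 = -14; y[4] = -4×2 + 2×5 = 2; y[5] = 2×2 = 4

[6, -25, 27, -14, 2, 4]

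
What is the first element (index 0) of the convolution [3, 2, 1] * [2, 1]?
Use y[k] = Σ_i a[i]·b[k-i] at k=0. y[0] = 3×2 = 6

6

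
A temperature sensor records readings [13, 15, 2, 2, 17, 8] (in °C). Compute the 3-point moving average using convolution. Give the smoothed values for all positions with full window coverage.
3-point moving average kernel = [1, 1, 1]. Apply in 'valid' mode (full window coverage): avg[0] = (13 + 15 + 2) / 3 = 10.0; avg[1] = (15 + 2 + 2) / 3 = 6.33; avg[2] = (2 + 2 + 17) / 3 = 7.0; avg[3] = (2 + 17 + 8) / 3 = 9.0. Smoothed values: [10.0, 6.33, 7.0, 9.0]

[10.0, 6.33, 7.0, 9.0]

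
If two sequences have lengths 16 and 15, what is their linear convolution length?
Linear/full convolution length: m + n - 1 = 16 + 15 - 1 = 30

30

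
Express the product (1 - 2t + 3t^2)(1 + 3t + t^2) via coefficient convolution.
Ascending coefficients: a = [1, -2, 3], b = [1, 3, 1]. c[0] = 1×1 = 1; c[1] = 1×3 + -2×1 = 1; c[2] = 1×1 + -2×3 + 3×1 = -2; c[3] = -2×1 + 3×3 = 7; c[4] = 3×1 = 3. Result coefficients: [1, 1, -2, 7, 3] → 1 + t - 2t^2 + 7t^3 + 3t^4

1 + t - 2t^2 + 7t^3 + 3t^4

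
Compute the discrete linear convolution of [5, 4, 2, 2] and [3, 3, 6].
y[0] = 5×3 = 15; y[1] = 5×3 + 4×3 = 27; y[2] = 5×6 + 4×3 + 2×3 = 48; y[3] = 4×6 + 2×3 + 2×3 = 36; y[4] = 2×6 + 2×3 = 18; y[5] = 2×6 = 12

[15, 27, 48, 36, 18, 12]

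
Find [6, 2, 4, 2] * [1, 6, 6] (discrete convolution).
y[0] = 6×1 = 6; y[1] = 6×6 + 2×1 = 38; y[2] = 6×6 + 2×6 + 4×1 = 52; y[3] = 2×6 + 4×6 + 2×1 = 38; y[4] = 4×6 + 2×6 = 36; y[5] = 2×6 = 12

[6, 38, 52, 38, 36, 12]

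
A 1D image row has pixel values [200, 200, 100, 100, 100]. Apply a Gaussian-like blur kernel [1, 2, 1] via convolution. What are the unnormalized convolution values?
Convolve image row [200, 200, 100, 100, 100] with kernel [1, 2, 1]: y[0] = 200×1 = 200; y[1] = 200×2 + 200×1 = 600; y[2] = 200×1 + 200×2 + 100×1 = 700; y[3] = 200×1 + 100×2 + 100×1 = 500; y[4] = 100×1 + 100×2 + 100×1 = 400; y[5] = 100×1 + 100×2 = 300; y[6] = 100×1 = 100 → [200, 600, 700, 500, 400, 300, 100]. Normalization factor = sum(kernel) = 4.

[200, 600, 700, 500, 400, 300, 100]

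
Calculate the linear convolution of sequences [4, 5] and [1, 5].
y[0] = 4×1 = 4; y[1] = 4×5 + 5×1 = 25; y[2] = 5×5 = 25

[4, 25, 25]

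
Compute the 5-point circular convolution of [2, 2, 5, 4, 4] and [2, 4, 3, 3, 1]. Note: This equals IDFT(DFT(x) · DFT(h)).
Either evaluate y[k] = Σ_j x[j]·h[(k-j) mod 5] directly, or use IDFT(DFT(x) · DFT(h)). y[0] = 2×2 + 2×1 + 5×3 + 4×3 + 4×4 = 49; y[1] = 2×4 + 2×2 + 5×1 + 4×3 + 4×3 = 41; y[2] = 2×3 + 2×4 + 5×2 + 4×1 + 4×3 = 40; y[3] = 2×3 + 2×3 + 5×4 + 4×2 + 4×1 = 44; y[4] = 2×1 + 2×3 + 5×3 + 4×4 + 4×2 = 47. Result: [49, 41, 40, 44, 47]

[49, 41, 40, 44, 47]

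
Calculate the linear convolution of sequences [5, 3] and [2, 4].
y[0] = 5×2 = 10; y[1] = 5×4 + 3×2 = 26; y[2] = 3×4 = 12

[10, 26, 12]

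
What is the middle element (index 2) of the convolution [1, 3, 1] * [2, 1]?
Use y[k] = Σ_i a[i]·b[k-i] at k=2. y[2] = 3×1 + 1×2 = 5

5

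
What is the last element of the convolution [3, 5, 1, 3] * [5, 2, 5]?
Use y[k] = Σ_i a[i]·b[k-i] at k=5. y[5] = 3×5 = 15

15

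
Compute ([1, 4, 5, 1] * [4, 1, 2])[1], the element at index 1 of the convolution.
Use y[k] = Σ_i a[i]·b[k-i] at k=1. y[1] = 1×1 + 4×4 = 17

17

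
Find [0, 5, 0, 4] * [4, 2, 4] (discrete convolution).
y[0] = 0×4 = 0; y[1] = 0×2 + 5×4 = 20; y[2] = 0×4 + 5×2 + 0×4 = 10; y[3] = 5×4 + 0×2 + 4×4 = 36; y[4] = 0×4 + 4×2 = 8; y[5] = 4×4 = 16

[0, 20, 10, 36, 8, 16]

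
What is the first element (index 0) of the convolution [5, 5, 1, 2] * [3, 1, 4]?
Use y[k] = Σ_i a[i]·b[k-i] at k=0. y[0] = 5×3 = 15

15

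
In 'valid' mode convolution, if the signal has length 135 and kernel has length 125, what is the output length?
'Valid' mode counts only positions where the kernel fully overlaps the signal: m - n + 1 = 135 - 125 + 1 = 11

11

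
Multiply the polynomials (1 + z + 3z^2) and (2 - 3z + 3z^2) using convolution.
Ascending coefficients: a = [1, 1, 3], b = [2, -3, 3]. c[0] = 1×2 = 2; c[1] = 1×-3 + 1×2 = -1; c[2] = 1×3 + 1×-3 + 3×2 = 6; c[3] = 1×3 + 3×-3 = -6; c[4] = 3×3 = 9. Result coefficients: [2, -1, 6, -6, 9] → 2 - z + 6z^2 - 6z^3 + 9z^4

2 - z + 6z^2 - 6z^3 + 9z^4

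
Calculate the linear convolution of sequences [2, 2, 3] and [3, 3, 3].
y[0] = 2×3 = 6; y[1] = 2×3 + 2×3 = 12; y[2] = 2×3 + 2×3 + 3×3 = 21; y[3] = 2×3 + 3×3 = 15; y[4] = 3×3 = 9

[6, 12, 21, 15, 9]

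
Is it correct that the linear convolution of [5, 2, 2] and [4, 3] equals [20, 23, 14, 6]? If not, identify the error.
Recompute linear convolution of [5, 2, 2] and [4, 3]: y[0] = 5×4 = 20; y[1] = 5×3 + 2×4 = 23; y[2] = 2×3 + 2×4 = 14; y[3] = 2×3 = 6 → [20, 23, 14, 6]. Given [20, 23, 14, 6] matches, so answer: Yes

Yes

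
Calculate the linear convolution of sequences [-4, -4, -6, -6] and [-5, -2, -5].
y[0] = -4×-5 = 20; y[1] = -4×-2 + -4×-5 = 28; y[2] = -4×-5 + -4×-2 + -6×-5 = 58; y[3] = -4×-5 + -6×-2 + -6×-5 = 62; y[4] = -6×-5 + -6×-2 = 42; y[5] = -6×-5 = 30

[20, 28, 58, 62, 42, 30]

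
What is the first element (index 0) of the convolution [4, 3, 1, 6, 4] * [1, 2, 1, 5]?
Use y[k] = Σ_i a[i]·b[k-i] at k=0. y[0] = 4×1 = 4

4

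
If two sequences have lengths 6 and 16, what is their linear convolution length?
Linear/full convolution length: m + n - 1 = 6 + 16 - 1 = 21

21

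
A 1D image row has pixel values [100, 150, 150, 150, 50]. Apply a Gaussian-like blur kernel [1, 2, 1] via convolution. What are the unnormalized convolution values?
Convolve image row [100, 150, 150, 150, 50] with kernel [1, 2, 1]: y[0] = 100×1 = 100; y[1] = 100×2 + 150×1 = 350; y[2] = 100×1 + 150×2 + 150×1 = 550; y[3] = 150×1 + 150×2 + 150×1 = 600; y[4] = 150×1 + 150×2 + 50×1 = 500; y[5] = 150×1 + 50×2 = 250; y[6] = 50×1 = 50 → [100, 350, 550, 600, 500, 250, 50]. Normalization factor = sum(kernel) = 4.

[100, 350, 550, 600, 500, 250, 50]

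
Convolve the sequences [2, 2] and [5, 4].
y[0] = 2×5 = 10; y[1] = 2×4 + 2×5 = 18; y[2] = 2×4 = 8

[10, 18, 8]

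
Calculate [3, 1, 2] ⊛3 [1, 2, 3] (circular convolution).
Use y[k] = Σ_j s[j]·t[(k-j) mod 3]. y[0] = 3×1 + 1×3 + 2×2 = 10; y[1] = 3×2 + 1×1 + 2×3 = 13; y[2] = 3×3 + 1×2 + 2×1 = 13. Result: [10, 13, 13]

[10, 13, 13]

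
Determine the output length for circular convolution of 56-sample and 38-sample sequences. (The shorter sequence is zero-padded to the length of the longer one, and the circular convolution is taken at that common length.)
Circular convolution (zero-padding the shorter input) has length max(m, n) = max(56, 38) = 56

56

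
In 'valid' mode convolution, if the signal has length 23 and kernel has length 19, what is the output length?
'Valid' mode counts only positions where the kernel fully overlaps the signal: m - n + 1 = 23 - 19 + 1 = 5

5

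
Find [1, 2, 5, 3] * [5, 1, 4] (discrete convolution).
y[0] = 1×5 = 5; y[1] = 1×1 + 2×5 = 11; y[2] = 1×4 + 2×1 + 5×5 = 31; y[3] = 2×4 + 5×1 + 3×5 = 28; y[4] = 5×4 + 3×1 = 23; y[5] = 3×4 = 12

[5, 11, 31, 28, 23, 12]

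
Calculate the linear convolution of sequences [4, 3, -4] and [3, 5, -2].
y[0] = 4×3 = 12; y[1] = 4×5 + 3×3 = 29; y[2] = 4×-2 + 3×5 + -4×3 = -5; y[3] = 3×-2 + -4×5 = -26; y[4] = -4×-2 = 8

[12, 29, -5, -26, 8]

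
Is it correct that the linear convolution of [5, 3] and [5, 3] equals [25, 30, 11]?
Recompute linear convolution of [5, 3] and [5, 3]: y[0] = 5×5 = 25; y[1] = 5×3 + 3×5 = 30; y[2] = 3×3 = 9 → [25, 30, 9]. Compare to given [25, 30, 11]: they differ at index 2: given 11, correct 9, so answer: No

No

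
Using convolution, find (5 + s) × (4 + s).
Ascending coefficients: a = [5, 1], b = [4, 1]. c[0] = 5×4 = 20; c[1] = 5×1 + 1×4 = 9; c[2] = 1×1 = 1. Result coefficients: [20, 9, 1] → 20 + 9s + s^2

20 + 9s + s^2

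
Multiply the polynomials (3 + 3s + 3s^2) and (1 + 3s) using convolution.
Ascending coefficients: a = [3, 3, 3], b = [1, 3]. c[0] = 3×1 = 3; c[1] = 3×3 + 3×1 = 12; c[2] = 3×3 + 3×1 = 12; c[3] = 3×3 = 9. Result coefficients: [3, 12, 12, 9] → 3 + 12s + 12s^2 + 9s^3

3 + 12s + 12s^2 + 9s^3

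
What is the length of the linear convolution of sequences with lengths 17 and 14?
Linear/full convolution length: m + n - 1 = 17 + 14 - 1 = 30

30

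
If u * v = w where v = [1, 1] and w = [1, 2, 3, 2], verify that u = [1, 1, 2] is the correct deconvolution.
Forward-compute [1, 1, 2] * [1, 1]: w[0] = 1×1 = 1; w[1] = 1×1 + 1×1 = 2; w[2] = 1×1 + 2×1 = 3; w[3] = 2×1 = 2 → [1, 2, 3, 2]. Matches given w = [1, 2, 3, 2], so verified.

Verified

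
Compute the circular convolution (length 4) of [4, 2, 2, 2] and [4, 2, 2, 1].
Use y[k] = Σ_j a[j]·b[(k-j) mod 4]. y[0] = 4×4 + 2×1 + 2×2 + 2×2 = 26; y[1] = 4×2 + 2×4 + 2×1 + 2×2 = 22; y[2] = 4×2 + 2×2 + 2×4 + 2×1 = 22; y[3] = 4×1 + 2×2 + 2×2 + 2×4 = 20. Result: [26, 22, 22, 20]

[26, 22, 22, 20]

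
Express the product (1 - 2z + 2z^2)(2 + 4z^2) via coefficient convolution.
Ascending coefficients: a = [1, -2, 2], b = [2, 0, 4]. c[0] = 1×2 = 2; c[1] = 1×0 + -2×2 = -4; c[2] = 1×4 + -2×0 + 2×2 = 8; c[3] = -2×4 + 2×0 = -8; c[4] = 2×4 = 8. Result coefficients: [2, -4, 8, -8, 8] → 2 - 4z + 8z^2 - 8z^3 + 8z^4

2 - 4z + 8z^2 - 8z^3 + 8z^4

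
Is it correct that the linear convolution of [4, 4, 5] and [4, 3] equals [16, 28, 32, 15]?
Recompute linear convolution of [4, 4, 5] and [4, 3]: y[0] = 4×4 = 16; y[1] = 4×3 + 4×4 = 28; y[2] = 4×3 + 5×4 = 32; y[3] = 5×3 = 15 → [16, 28, 32, 15]. Given [16, 28, 32, 15] matches, so answer: Yes

Yes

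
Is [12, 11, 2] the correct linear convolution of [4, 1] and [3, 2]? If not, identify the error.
Recompute linear convolution of [4, 1] and [3, 2]: y[0] = 4×3 = 12; y[1] = 4×2 + 1×3 = 11; y[2] = 1×2 = 2 → [12, 11, 2]. Given [12, 11, 2] matches, so answer: Yes

Yes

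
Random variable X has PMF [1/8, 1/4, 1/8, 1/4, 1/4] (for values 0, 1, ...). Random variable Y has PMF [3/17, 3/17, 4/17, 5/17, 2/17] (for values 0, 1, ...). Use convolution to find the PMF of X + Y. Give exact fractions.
P(X+Y=k) = Σ_i P(X=i)·P(Y=k-i) — a convolution of [1/8, 1/4, 1/8, 1/4, 1/4] and [3/17, 3/17, 4/17, 5/17, 2/17]. P(X+Y=0) = (1/8)×(3/17) = 3/136; P(X+Y=1) = (1/8)×(3/17) + (1/4)×(3/17) = 3/136 + 3/68 = 9/136; P(X+Y=2) = (1/8)×(4/17) + (1/4)×(3/17) + (1/8)×(3/17) = 1/34 + 3/68 + 3/136 = 13/136; P(X+Y=3) = (1/8)×(5/17) + (1/4)×(4/17) + (1/8)×(3/17) + (1/4)×(3/17) = 5/136 + 1/17 + 3/136 + 3/68 = 11/68; P(X+Y=4) = (1/8)×(2/17) + (1/4)×(5/17) + (1/8)×(4/17) + (1/4)×(3/17) + (1/4)×(3/17) = 1/68 + 5/68 + 1/34 + 3/68 + 3/68 = 7/34; P(X+Y=5) = (1/4)×(2/17) + (1/8)×(5/17) + (1/4)×(4/17) + (1/4)×(3/17) = 1/34 + 5/136 + 1/17 + 3/68 = 23/136; P(X+Y=6) = (1/8)×(2/17) + (1/4)×(5/17) + (1/4)×(4/17) = 1/68 + 5/68 + 1/17 = 5/34; P(X+Y=7) = (1/4)×(2/17) + (1/4)×(5/17) = 1/34 + 5/68 = 7/68; P(X+Y=8) = (1/4)×(2/17) = 1/34. PMF: [3/136, 9/136, 13/136, 11/68, 7/34, 23/136, 5/34, 7/68, 1/34] (sums to 1 ✓)

[3/136, 9/136, 13/136, 11/68, 7/34, 23/136, 5/34, 7/68, 1/34]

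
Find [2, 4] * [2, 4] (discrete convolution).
y[0] = 2×2 = 4; y[1] = 2×4 + 4×2 = 16; y[2] = 4×4 = 16

[4, 16, 16]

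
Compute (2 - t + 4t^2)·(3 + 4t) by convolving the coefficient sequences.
Ascending coefficients: a = [2, -1, 4], b = [3, 4]. c[0] = 2×3 = 6; c[1] = 2×4 + -1×3 = 5; c[2] = -1×4 + 4×3 = 8; c[3] = 4×4 = 16. Result coefficients: [6, 5, 8, 16] → 6 + 5t + 8t^2 + 16t^3

6 + 5t + 8t^2 + 16t^3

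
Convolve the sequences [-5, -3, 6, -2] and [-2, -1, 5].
y[0] = -5×-2 = 10; y[1] = -5×-1 + -3×-2 = 11; y[2] = -5×5 + -3×-1 + 6×-2 = -34; y[3] = -3×5 + 6×-1 + -2×-2 = -17; y[4] = 6×5 + -2×-1 = 32; y[5] = -2×5 = -10

[10, 11, -34, -17, 32, -10]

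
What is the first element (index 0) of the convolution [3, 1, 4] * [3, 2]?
Use y[k] = Σ_i a[i]·b[k-i] at k=0. y[0] = 3×3 = 9

9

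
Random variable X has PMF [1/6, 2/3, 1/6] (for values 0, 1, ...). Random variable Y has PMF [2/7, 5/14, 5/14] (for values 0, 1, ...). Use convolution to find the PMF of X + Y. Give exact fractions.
P(X+Y=k) = Σ_i P(X=i)·P(Y=k-i) — a convolution of [1/6, 2/3, 1/6] and [2/7, 5/14, 5/14]. P(X+Y=0) = (1/6)×(2/7) = 1/21; P(X+Y=1) = (1/6)×(5/14) + (2/3)×(2/7) = 5/84 + 4/21 = 1/4; P(X+Y=2) = (1/6)×(5/14) + (2/3)×(5/14) + (1/6)×(2/7) = 5/84 + 5/21 + 1/21 = 29/84; P(X+Y=3) = (2/3)×(5/14) + (1/6)×(5/14) = 5/21 + 5/84 = 25/84; P(X+Y=4) = (1/6)×(5/14) = 5/84. PMF: [1/21, 1/4, 29/84, 25/84, 5/84] (sums to 1 ✓)

[1/21, 1/4, 29/84, 25/84, 5/84]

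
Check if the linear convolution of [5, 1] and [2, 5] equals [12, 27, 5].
Recompute linear convolution of [5, 1] and [2, 5]: y[0] = 5×2 = 10; y[1] = 5×5 + 1×2 = 27; y[2] = 1×5 = 5 → [10, 27, 5]. Compare to given [12, 27, 5]: they differ at index 0: given 12, correct 10, so answer: No

No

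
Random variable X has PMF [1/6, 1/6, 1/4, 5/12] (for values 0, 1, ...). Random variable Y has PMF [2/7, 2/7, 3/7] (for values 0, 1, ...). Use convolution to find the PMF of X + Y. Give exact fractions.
P(X+Y=k) = Σ_i P(X=i)·P(Y=k-i) — a convolution of [1/6, 1/6, 1/4, 5/12] and [2/7, 2/7, 3/7]. P(X+Y=0) = (1/6)×(2/7) = 1/21; P(X+Y=1) = (1/6)×(2/7) + (1/6)×(2/7) = 1/21 + 1/21 = 2/21; P(X+Y=2) = (1/6)×(3/7) + (1/6)×(2/7) + (1/4)×(2/7) = 1/14 + 1/21 + 1/14 = 4/21; P(X+Y=3) = (1/6)×(3/7) + (1/4)×(2/7) + (5/12)×(2/7) = 1/14 + 1/14 + 5/42 = 11/42; P(X+Y=4) = (1/4)×(3/7) + (5/12)×(2/7) = 3/28 + 5/42 = 19/84; P(X+Y=5) = (5/12)×(3/7) = 5/28. PMF: [1/21, 2/21, 4/21, 11/42, 19/84, 5/28] (sums to 1 ✓)

[1/21, 2/21, 4/21, 11/42, 19/84, 5/28]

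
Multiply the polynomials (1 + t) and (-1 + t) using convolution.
Ascending coefficients: a = [1, 1], b = [-1, 1]. c[0] = 1×-1 = -1; c[1] = 1×1 + 1×-1 = 0; c[2] = 1×1 = 1. Result coefficients: [-1, 0, 1] → -1 + t^2

-1 + t^2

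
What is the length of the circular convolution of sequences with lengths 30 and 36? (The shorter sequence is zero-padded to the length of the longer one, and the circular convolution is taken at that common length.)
Circular convolution (zero-padding the shorter input) has length max(m, n) = max(30, 36) = 36

36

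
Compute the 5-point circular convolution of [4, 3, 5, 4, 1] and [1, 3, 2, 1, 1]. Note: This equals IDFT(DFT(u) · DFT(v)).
Either evaluate y[k] = Σ_j u[j]·v[(k-j) mod 5] directly, or use IDFT(DFT(u) · DFT(v)). y[0] = 4×1 + 3×1 + 5×1 + 4×2 + 1×3 = 23; y[1] = 4×3 + 3×1 + 5×1 + 4×1 + 1×2 = 26; y[2] = 4×2 + 3×3 + 5×1 + 4×1 + 1×1 = 27; y[3] = 4×1 + 3×2 + 5×3 + 4×1 + 1×1 = 30; y[4] = 4×1 + 3×1 + 5×2 + 4×3 + 1×1 = 30. Result: [23, 26, 27, 30, 30]

[23, 26, 27, 30, 30]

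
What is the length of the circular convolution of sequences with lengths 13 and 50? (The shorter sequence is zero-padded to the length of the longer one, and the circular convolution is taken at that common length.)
Circular convolution (zero-padding the shorter input) has length max(m, n) = max(13, 50) = 50

50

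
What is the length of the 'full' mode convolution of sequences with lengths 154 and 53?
Linear/full convolution length: m + n - 1 = 154 + 53 - 1 = 206

206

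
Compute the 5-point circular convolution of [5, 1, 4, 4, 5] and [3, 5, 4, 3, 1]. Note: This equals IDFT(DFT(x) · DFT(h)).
Either evaluate y[k] = Σ_j x[j]·h[(k-j) mod 5] directly, or use IDFT(DFT(x) · DFT(h)). y[0] = 5×3 + 1×1 + 4×3 + 4×4 + 5×5 = 69; y[1] = 5×5 + 1×3 + 4×1 + 4×3 + 5×4 = 64; y[2] = 5×4 + 1×5 + 4×3 + 4×1 + 5×3 = 56; y[3] = 5×3 + 1×4 + 4×5 + 4×3 + 5×1 = 56; y[4] = 5×1 + 1×3 + 4×4 + 4×5 + 5×3 = 59. Result: [69, 64, 56, 56, 59]

[69, 64, 56, 56, 59]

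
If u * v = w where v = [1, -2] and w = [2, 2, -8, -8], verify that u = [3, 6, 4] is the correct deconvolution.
Forward-compute [3, 6, 4] * [1, -2]: w[0] = 3×1 = 3; w[1] = 3×-2 + 6×1 = 0; w[2] = 6×-2 + 4×1 = -8; w[3] = 4×-2 = -8 → [3, 0, -8, -8]. Does not match given w = [2, 2, -8, -8].

Not verified. [3, 6, 4] * [1, -2] = [3, 0, -8, -8], which differs from [2, 2, -8, -8] at index 0.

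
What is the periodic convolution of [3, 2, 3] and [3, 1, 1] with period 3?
Use y[k] = Σ_j s[j]·t[(k-j) mod 3]. y[0] = 3×3 + 2×1 + 3×1 = 14; y[1] = 3×1 + 2×3 + 3×1 = 12; y[2] = 3×1 + 2×1 + 3×3 = 14. Result: [14, 12, 14]

[14, 12, 14]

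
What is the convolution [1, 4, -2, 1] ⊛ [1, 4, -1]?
y[0] = 1×1 = 1; y[1] = 1×4 + 4×1 = 8; y[2] = 1×-1 + 4×4 + -2×1 = 13; y[3] = 4×-1 + -2×4 + 1×1 = -11; y[4] = -2×-1 + 1×4 = 6; y[5] = 1×-1 = -1

[1, 8, 13, -11, 6, -1]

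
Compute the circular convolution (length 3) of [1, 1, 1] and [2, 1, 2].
Use y[k] = Σ_j f[j]·g[(k-j) mod 3]. y[0] = 1×2 + 1×2 + 1×1 = 5; y[1] = 1×1 + 1×2 + 1×2 = 5; y[2] = 1×2 + 1×1 + 1×2 = 5. Result: [5, 5, 5]

[5, 5, 5]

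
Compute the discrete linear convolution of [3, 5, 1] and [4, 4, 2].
y[0] = 3×4 = 12; y[1] = 3×4 + 5×4 = 32; y[2] = 3×2 + 5×4 + 1×4 = 30; y[3] = 5×2 + 1×4 = 14; y[4] = 1×2 = 2

[12, 32, 30, 14, 2]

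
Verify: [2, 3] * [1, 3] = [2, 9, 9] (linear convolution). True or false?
Recompute linear convolution of [2, 3] and [1, 3]: y[0] = 2×1 = 2; y[1] = 2×3 + 3×1 = 9; y[2] = 3×3 = 9 → [2, 9, 9]. Given [2, 9, 9] matches, so answer: Yes

Yes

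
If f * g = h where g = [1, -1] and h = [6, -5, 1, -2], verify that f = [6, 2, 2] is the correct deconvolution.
Forward-compute [6, 2, 2] * [1, -1]: h[0] = 6×1 = 6; h[1] = 6×-1 + 2×1 = -4; h[2] = 2×-1 + 2×1 = 0; h[3] = 2×-1 = -2 → [6, -4, 0, -2]. Does not match given h = [6, -5, 1, -2].

Not verified. [6, 2, 2] * [1, -1] = [6, -4, 0, -2], which differs from [6, -5, 1, -2] at index 1.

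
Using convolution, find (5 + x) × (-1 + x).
Ascending coefficients: a = [5, 1], b = [-1, 1]. c[0] = 5×-1 = -5; c[1] = 5×1 + 1×-1 = 4; c[2] = 1×1 = 1. Result coefficients: [-5, 4, 1] → -5 + 4x + x^2

-5 + 4x + x^2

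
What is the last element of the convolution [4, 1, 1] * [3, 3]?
Use y[k] = Σ_i a[i]·b[k-i] at k=3. y[3] = 1×3 = 3

3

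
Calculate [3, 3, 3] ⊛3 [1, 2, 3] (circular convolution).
Use y[k] = Σ_j a[j]·b[(k-j) mod 3]. y[0] = 3×1 + 3×3 + 3×2 = 18; y[1] = 3×2 + 3×1 + 3×3 = 18; y[2] = 3×3 + 3×2 + 3×1 = 18. Result: [18, 18, 18]

[18, 18, 18]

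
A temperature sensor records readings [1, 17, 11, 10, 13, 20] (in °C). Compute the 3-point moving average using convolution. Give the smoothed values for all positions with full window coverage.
3-point moving average kernel = [1, 1, 1]. Apply in 'valid' mode (full window coverage): avg[0] = (1 + 17 + 11) / 3 = 9.67; avg[1] = (17 + 11 + 10) / 3 = 12.67; avg[2] = (11 + 10 + 13) / 3 = 11.33; avg[3] = (10 + 13 + 20) / 3 = 14.33. Smoothed values: [9.67, 12.67, 11.33, 14.33]

[9.67, 12.67, 11.33, 14.33]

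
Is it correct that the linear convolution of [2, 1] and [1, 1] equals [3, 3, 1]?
Recompute linear convolution of [2, 1] and [1, 1]: y[0] = 2×1 = 2; y[1] = 2×1 + 1×1 = 3; y[2] = 1×1 = 1 → [2, 3, 1]. Compare to given [3, 3, 1]: they differ at index 0: given 3, correct 2, so answer: No

No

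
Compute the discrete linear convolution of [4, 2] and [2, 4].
y[0] = 4×2 = 8; y[1] = 4×4 + 2×2 = 20; y[2] = 2×4 = 8

[8, 20, 8]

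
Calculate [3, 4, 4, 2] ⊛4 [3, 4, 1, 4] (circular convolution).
Use y[k] = Σ_j x[j]·h[(k-j) mod 4]. y[0] = 3×3 + 4×4 + 4×1 + 2×4 = 37; y[1] = 3×4 + 4×3 + 4×4 + 2×1 = 42; y[2] = 3×1 + 4×4 + 4×3 + 2×4 = 39; y[3] = 3×4 + 4×1 + 4×4 + 2×3 = 38. Result: [37, 42, 39, 38]

[37, 42, 39, 38]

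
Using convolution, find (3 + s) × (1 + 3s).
Ascending coefficients: a = [3, 1], b = [1, 3]. c[0] = 3×1 = 3; c[1] = 3×3 + 1×1 = 10; c[2] = 1×3 = 3. Result coefficients: [3, 10, 3] → 3 + 10s + 3s^2

3 + 10s + 3s^2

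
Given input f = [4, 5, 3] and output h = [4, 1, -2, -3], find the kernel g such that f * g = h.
Output length 4 = len(f) + len(g) - 1 ⇒ len(g) = 2. Solve g forward using g[k] = (h[k] - Σ_{i≥1} f[i]·g[k-i]) / f[0]: g[0] = h[0] / f[0] = 4 / 4 = 1; g[1] = (h[1] - 5×1) / f[0] = (1 - 5×1) / 4 = -1. So g = [1, -1]. Forward-check [4, 5, 3] * [1, -1]: h[0] = 4×1 = 4; h[1] = 4×-1 + 5×1 = 1; h[2] = 5×-1 + 3×1 = -2; h[3] = 3×-1 = -3 → [4, 1, -2, -3] ✓

[1, -1]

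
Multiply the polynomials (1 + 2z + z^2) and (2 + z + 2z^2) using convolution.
Ascending coefficients: a = [1, 2, 1], b = [2, 1, 2]. c[0] = 1×2 = 2; c[1] = 1×1 + 2×2 = 5; c[2] = 1×2 + 2×1 + 1×2 = 6; c[3] = 2×2 + 1×1 = 5; c[4] = 1×2 = 2. Result coefficients: [2, 5, 6, 5, 2] → 2 + 5z + 6z^2 + 5z^3 + 2z^4

2 + 5z + 6z^2 + 5z^3 + 2z^4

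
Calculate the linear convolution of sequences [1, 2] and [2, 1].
y[0] = 1×2 = 2; y[1] = 1×1 + 2×2 = 5; y[2] = 2×1 = 2

[2, 5, 2]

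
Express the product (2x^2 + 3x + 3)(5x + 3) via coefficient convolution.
Ascending coefficients: a = [3, 3, 2], b = [3, 5]. c[0] = 3×3 = 9; c[1] = 3×5 + 3×3 = 24; c[2] = 3×5 + 2×3 = 21; c[3] = 2×5 = 10. Result coefficients: [9, 24, 21, 10] → 10x^3 + 21x^2 + 24x + 9

10x^3 + 21x^2 + 24x + 9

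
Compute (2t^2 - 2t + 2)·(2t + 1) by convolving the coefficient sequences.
Ascending coefficients: a = [2, -2, 2], b = [1, 2]. c[0] = 2×1 = 2; c[1] = 2×2 + -2×1 = 2; c[2] = -2×2 + 2×1 = -2; c[3] = 2×2 = 4. Result coefficients: [2, 2, -2, 4] → 4t^3 - 2t^2 + 2t + 2

4t^3 - 2t^2 + 2t + 2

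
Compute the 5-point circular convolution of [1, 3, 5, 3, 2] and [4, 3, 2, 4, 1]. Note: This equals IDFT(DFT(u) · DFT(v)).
Either evaluate y[k] = Σ_j u[j]·v[(k-j) mod 5] directly, or use IDFT(DFT(u) · DFT(v)). y[0] = 1×4 + 3×1 + 5×4 + 3×2 + 2×3 = 39; y[1] = 1×3 + 3×4 + 5×1 + 3×4 + 2×2 = 36; y[2] = 1×2 + 3×3 + 5×4 + 3×1 + 2×4 = 42; y[3] = 1×4 + 3×2 + 5×3 + 3×4 + 2×1 = 39; y[4] = 1×1 + 3×4 + 5×2 + 3×3 + 2×4 = 40. Result: [39, 36, 42, 39, 40]

[39, 36, 42, 39, 40]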